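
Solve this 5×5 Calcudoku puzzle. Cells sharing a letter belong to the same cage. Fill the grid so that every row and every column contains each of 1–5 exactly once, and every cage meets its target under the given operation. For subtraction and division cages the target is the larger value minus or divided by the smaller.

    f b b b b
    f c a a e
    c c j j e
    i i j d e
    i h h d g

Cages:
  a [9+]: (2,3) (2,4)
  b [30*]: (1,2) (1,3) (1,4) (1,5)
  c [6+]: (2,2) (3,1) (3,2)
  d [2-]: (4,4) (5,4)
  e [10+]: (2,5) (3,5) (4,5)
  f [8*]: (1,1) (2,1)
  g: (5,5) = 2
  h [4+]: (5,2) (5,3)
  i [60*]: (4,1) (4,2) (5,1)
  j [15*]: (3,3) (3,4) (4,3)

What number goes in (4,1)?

3

Cage g is a single given cell; hence (5,5) = 2.
In row 1, 4 can only go at (1,1), so (1,1) = 4.
Column 1 already has 4, leaving (2,1) = 2.
Cage i needs product 60, so (4,2) = 4.
Cage c needs sum 6, which forces (3,2) = 2.
Row 2 needs a 3, and only (2,2) is open for it.
The 3 cells of cage c must have sum 6, leaving (3,1) = 1.
Column 2 already has 3, so (5,2) = 1.
Cage h's pair has sum 4, which forces (5,3) = 3.
Column 2 now contains 1; hence (1,2) = 5.
3 is placed in column 3; hence (3,3) = 5.
Cage j has product 15, which forces (3,4) = 3.
5 is placed in row 3, which forces (3,5) = 4.
Cage i needs product 60, leaving (4,1) = 3.
Cage j needs product 15; hence (4,3) = 1.
3 is placed in column 4, so (4,4) = 2.
Row 4 already has 1, so (4,5) = 5.
Row 5 already has 3, which forces (5,1) = 5.
5 is placed in row 5, so (5,4) = 4.
1 is placed in column 3, which forces (1,3) = 2.
Column 4 now contains 2; hence (1,4) = 1.
Cage b needs product 30, which forces (1,5) = 3.
5 is placed in column 3; hence (2,3) = 4.
4 is placed in column 4, leaving (2,4) = 5.
Column 5 already has 5, so (2,5) = 1.
Filled in: 4 5 2 1 3 / 2 3 4 5 1 / 1 2 5 3 4 / 3 4 1 2 5 / 5 1 3 4 2.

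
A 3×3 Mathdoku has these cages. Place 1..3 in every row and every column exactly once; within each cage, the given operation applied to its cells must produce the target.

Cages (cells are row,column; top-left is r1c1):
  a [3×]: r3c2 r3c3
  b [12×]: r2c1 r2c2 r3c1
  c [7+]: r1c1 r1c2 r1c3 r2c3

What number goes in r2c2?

The 3 cells of cage b must have product 12; hence r2c1 = 3.
The 3 cells of cage b must have product 12, leaving r2c2 = 2.
The 4 cells of cage c must have sum 7, leaving r2c3 = 1.
The 3 cells of cage b must have product 12, so r3c1 = 2.
Column 3 now contains 1; hence r3c3 = 3.
Column 1 now contains 2; hence r1c1 = 1.
Cage c needs sum 7, which forces r1c2 = 3.
3 is placed in column 3, leaving r1c3 = 2.
Row 3 already has 3, so r3c2 = 1.
Filled in: 1 3 2 / 3 2 1 / 2 1 3.

2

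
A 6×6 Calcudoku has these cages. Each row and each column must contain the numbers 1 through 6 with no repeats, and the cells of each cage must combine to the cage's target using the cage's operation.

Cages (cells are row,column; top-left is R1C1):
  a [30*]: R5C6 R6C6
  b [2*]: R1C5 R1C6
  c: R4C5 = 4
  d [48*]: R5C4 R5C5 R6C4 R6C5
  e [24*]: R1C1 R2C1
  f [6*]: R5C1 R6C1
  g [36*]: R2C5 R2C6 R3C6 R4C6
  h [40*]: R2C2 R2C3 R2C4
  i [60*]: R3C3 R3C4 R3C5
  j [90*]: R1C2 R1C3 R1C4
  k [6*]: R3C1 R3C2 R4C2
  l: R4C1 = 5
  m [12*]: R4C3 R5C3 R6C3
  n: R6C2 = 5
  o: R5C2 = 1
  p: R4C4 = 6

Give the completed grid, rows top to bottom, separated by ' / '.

Cage l is a single given cell, which forces R4C1 = 5.
Cage p is given, leaving R4C4 = 6.
C is a freebie, so R4C5 = 4.
Cage o is a single given cell; hence R5C2 = 1.
Cage n is given, so R6C2 = 5.
Row 6 now contains 5, so R6C6 = 6.
Cage k needs product 6, which forces R3C1 = 1.
Column 6 already has 6, leaving R5C6 = 5.
In row 1, 4 can only go at R1C1, so R1C1 = 4.
Column 1 already has 4, leaving R2C1 = 6.
Row 2 already has 6, which forces R2C5 = 3.
The 4 cells of cage d must have product 48; hence R5C5 = 6.
The only place for 1 in row 2 is R2C6.
Cage b needs two cells with product 2, so R1C5 = 1.
Column 6 already has 1, leaving R1C6 = 2.
The 4 cells of cage g must have product 36, which forces R3C6 = 4.
Column 6 already has 1, leaving R4C6 = 3.
1 is placed in column 5, leaving R6C5 = 2.
The 3 cells of cage k must have product 6, which forces R3C2 = 3.
Cage i has product 60, leaving R3C3 = 6.
The 3 cells of cage i must have product 60, which forces R3C4 = 2.
Column 5 now contains 2, so R3C5 = 5.
3 is placed in row 4, so R4C2 = 2.
3 is placed in row 4, which forces R4C3 = 1.
Cage f needs two cells with product 6, so R5C1 = 2.
Cage d needs product 48, which forces R5C4 = 4.
Row 6 already has 2; hence R6C1 = 3.
Row 6 already has 3, which forces R6C3 = 4.
Cage d has product 48, so R6C4 = 1.
3 is placed in column 2, which forces R1C2 = 6.
Column 2 now contains 2, leaving R2C2 = 4.
Cage h needs product 40; hence R2C3 = 2.
Column 4 already has 4; hence R2C4 = 5.
Row 5 now contains 4, which forces R5C3 = 3.
3 is placed in column 3, leaving R1C3 = 5.
Column 4 already has 5; hence R1C4 = 3.

4 6 5 3 1 2 / 6 4 2 5 3 1 / 1 3 6 2 5 4 / 5 2 1 6 4 3 / 2 1 3 4 6 5 / 3 5 4 1 2 6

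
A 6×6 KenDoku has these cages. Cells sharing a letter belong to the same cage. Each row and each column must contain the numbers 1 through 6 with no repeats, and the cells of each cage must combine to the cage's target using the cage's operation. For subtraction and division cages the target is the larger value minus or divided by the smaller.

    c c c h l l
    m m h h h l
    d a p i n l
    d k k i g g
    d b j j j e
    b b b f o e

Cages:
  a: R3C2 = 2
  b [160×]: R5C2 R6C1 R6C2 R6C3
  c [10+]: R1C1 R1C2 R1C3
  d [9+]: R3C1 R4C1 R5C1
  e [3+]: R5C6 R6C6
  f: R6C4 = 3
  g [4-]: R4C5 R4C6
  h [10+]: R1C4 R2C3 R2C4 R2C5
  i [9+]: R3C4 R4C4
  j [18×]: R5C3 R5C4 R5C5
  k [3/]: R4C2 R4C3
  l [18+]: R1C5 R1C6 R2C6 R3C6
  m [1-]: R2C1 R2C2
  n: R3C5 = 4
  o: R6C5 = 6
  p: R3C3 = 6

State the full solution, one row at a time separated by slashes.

6 1 3 2 5 4 / 4 3 5 1 2 6 / 1 2 6 5 4 3 / 3 6 2 4 1 5 / 5 4 1 6 3 2 / 2 5 4 3 6 1

A is a freebie; hence R3C2 = 2.
P is a freebie, which forces R3C3 = 6.
Cage n is a single given cell; hence R3C5 = 4.
The 4 cells of cage b must have product 160, so R5C2 = 4.
2 is placed in column 2, so R6C2 = 5.
F is a freebie, so R6C4 = 3.
Cage o is given, leaving R6C5 = 6.
Column 4 already has 3, so R3C4 = 5.
Row 3 already has 5; hence R3C6 = 3.
Cage i's pair has sum 9, leaving R4C4 = 4.
Cage j needs product 18, leaving R5C4 = 6.
Cage l has sum 18; hence R1C5 = 5.
Row 3 already has 3, leaving R3C1 = 1.
In row 1, 2 can only go at R1C4, so R1C4 = 2.
Column 4 now contains 2, which forces R2C4 = 1.
Row 1 needs a 4, and only R1C6 is open for it.
Column 6 now contains 4, which forces R2C6 = 6.
Column 6 now contains 6, which forces R4C6 = 5.
Row 2 already has 6; hence R2C2 = 3.
Row 2 now contains 3; hence R2C5 = 2.
Cage g needs two cells with difference 4, leaving R4C5 = 1.
Column 5 now contains 1, which forces R5C5 = 3.
Row 2 now contains 2, which forces R2C1 = 4.
The 4 cells of cage h must have sum 10, leaving R2C3 = 5.
Row 4 already has 1, so R4C2 = 6.
Cage k needs two cells with quotient 3, so R4C3 = 2.
3 is placed in row 5; hence R5C3 = 1.
Row 5 now contains 1, which forces R5C6 = 2.
Column 1 already has 4, so R6C1 = 2.
2 is placed in column 3, leaving R6C3 = 4.
Column 6 now contains 2; hence R6C6 = 1.
Cage c has sum 10, so R1C1 = 6.
6 is placed in column 2, leaving R1C2 = 1.
1 is placed in column 3, which forces R1C3 = 3.
6 is placed in row 4; hence R4C1 = 3.
2 is placed in row 5, leaving R5C1 = 5.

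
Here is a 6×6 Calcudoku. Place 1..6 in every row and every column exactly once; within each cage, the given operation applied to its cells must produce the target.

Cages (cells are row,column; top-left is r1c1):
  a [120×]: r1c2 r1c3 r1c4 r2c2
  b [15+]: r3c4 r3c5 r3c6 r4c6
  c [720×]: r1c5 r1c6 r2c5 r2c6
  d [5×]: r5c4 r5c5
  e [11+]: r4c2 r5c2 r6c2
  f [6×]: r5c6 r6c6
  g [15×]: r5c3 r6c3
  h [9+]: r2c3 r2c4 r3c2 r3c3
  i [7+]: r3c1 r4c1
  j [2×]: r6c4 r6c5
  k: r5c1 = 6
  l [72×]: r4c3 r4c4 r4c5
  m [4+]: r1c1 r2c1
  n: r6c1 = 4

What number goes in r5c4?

5

Cage k is given, which forces r5c1 = 6.
Cage n is a single given cell, so r6c1 = 4.
The only place for 4 in row 5 is r5c2.
In row 5, 2 can only go at r5c6, so r5c6 = 2.
Cage f needs two cells with product 6, leaving r6c6 = 3.
Cage g's pair has product 15, leaving r5c3 = 3.
Row 6 now contains 3, which forces r6c3 = 5.
In row 4, 2 can only go at r4c1, so r4c1 = 2.
2 is placed in column 1, leaving r3c1 = 5.
Row 4 needs a 1, and only r4c2 is open for it.
Cage e has sum 11, which forces r6c2 = 6.
Row 1 needs a 1, and only r1c1 is open for it.
1 is placed in column 1, which forces r2c1 = 3.
Row 4 needs a 5, and only r4c6 is open for it.
In row 3, 2 can only go at r3c2, so r3c2 = 2.
Cage a needs product 120, so r1c2 = 3.
2 is placed in column 2, so r2c2 = 5.
Row 2 already has 5; hence r2c5 = 6.
Row 2 now contains 6; hence r2c6 = 4.
6 is placed in column 5, which forces r1c5 = 5.
Column 6 now contains 4; hence r1c6 = 6.
Cage h has sum 9, which forces r3c3 = 4.
6 is placed in column 6, which forces r3c6 = 1.
Column 3 already has 4; hence r4c3 = 6.
5 is placed in column 5, which forces r5c5 = 1.
Column 5 already has 1, leaving r6c5 = 2.
Column 3 already has 4, leaving r1c3 = 2.
Cage a has product 120, so r1c4 = 4.
Column 3 now contains 2, which forces r2c3 = 1.
Row 2 now contains 1, leaving r2c4 = 2.
Cage b needs sum 15, leaving r3c4 = 6.
Row 3 now contains 1; hence r3c5 = 3.
Column 4 already has 4; hence r4c4 = 3.
3 is placed in column 5, which forces r4c5 = 4.
Row 5 already has 1, leaving r5c4 = 5.
2 is placed in row 6, leaving r6c4 = 1.
Completed grid: 1 3 2 4 5 6 / 3 5 1 2 6 4 / 5 2 4 6 3 1 / 2 1 6 3 4 5 / 6 4 3 5 1 2 / 4 6 5 1 2 3.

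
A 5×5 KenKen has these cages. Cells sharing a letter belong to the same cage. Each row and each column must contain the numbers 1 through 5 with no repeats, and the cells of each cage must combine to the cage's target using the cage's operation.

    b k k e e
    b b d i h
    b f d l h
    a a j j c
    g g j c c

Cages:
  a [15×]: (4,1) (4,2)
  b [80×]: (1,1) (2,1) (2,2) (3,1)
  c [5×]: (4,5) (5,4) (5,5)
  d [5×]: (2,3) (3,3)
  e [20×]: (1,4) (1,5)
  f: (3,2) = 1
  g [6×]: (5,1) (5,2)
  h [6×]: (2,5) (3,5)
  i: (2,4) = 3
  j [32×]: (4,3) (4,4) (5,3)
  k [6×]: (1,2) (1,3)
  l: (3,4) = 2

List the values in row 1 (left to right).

Cage i is a single given cell; hence (2,4) = 3.
Row 2 already has 3, so (2,5) = 2.
F is a freebie, so (3,2) = 1.
1 is placed in row 3, leaving (3,3) = 5.
Cage l is a single given cell, so (3,4) = 2.
Column 5 already has 2; hence (3,5) = 3.
Cage j has product 32, so (4,3) = 2.
Cage j has product 32, so (4,4) = 4.
The 3 cells of cage c must have product 5, so (4,5) = 1.
Cage j has product 32, leaving (5,3) = 4.
Cage c needs product 5, which forces (5,4) = 1.
Cage c needs product 5; hence (5,5) = 5.
The two cells of cage k must have product 6, leaving (1,2) = 2.
2 is placed in column 3, which forces (1,3) = 3.
Column 4 already has 4, so (1,4) = 5.
Column 5 already has 5; hence (1,5) = 4.
Row 2 already has 2; hence (2,2) = 4.
5 is placed in column 3; hence (2,3) = 1.
Row 3 now contains 2, which forces (3,1) = 4.
Column 2 now contains 2, so (5,2) = 3.
Row 1 already has 5, which forces (1,1) = 1.
1 is placed in row 2, leaving (2,1) = 5.
The two cells of cage a must have product 15; hence (4,1) = 3.
3 is placed in column 2; hence (4,2) = 5.
3 is placed in row 5, so (5,1) = 2.
Filled in: 1 2 3 5 4 / 5 4 1 3 2 / 4 1 5 2 3 / 3 5 2 4 1 / 2 3 4 1 5.

1 2 3 5 4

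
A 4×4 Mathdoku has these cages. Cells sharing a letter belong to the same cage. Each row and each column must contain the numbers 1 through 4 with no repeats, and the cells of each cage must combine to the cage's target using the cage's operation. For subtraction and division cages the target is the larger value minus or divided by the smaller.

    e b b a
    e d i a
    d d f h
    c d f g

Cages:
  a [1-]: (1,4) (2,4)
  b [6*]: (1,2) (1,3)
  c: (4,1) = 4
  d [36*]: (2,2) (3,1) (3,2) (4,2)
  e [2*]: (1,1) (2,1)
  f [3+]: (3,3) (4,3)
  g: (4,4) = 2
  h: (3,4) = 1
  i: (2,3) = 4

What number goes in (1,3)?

3

Cage i is given; hence (2,3) = 4.
Cage d has product 36; hence (3,1) = 3.
H is a freebie, which forces (3,4) = 1.
Cage c is given, so (4,1) = 4.
Cage g is given, so (4,4) = 2.
Cage a's pair has difference 1, so (1,4) = 4.
Column 4 now contains 2, so (2,4) = 3.
Row 3 already has 1, so (3,2) = 4.
Row 3 already has 1, which forces (3,3) = 2.
Row 4 already has 2, which forces (4,3) = 1.
The two cells of cage b must have product 6, so (1,2) = 2.
Column 3 already has 2, leaving (1,3) = 3.
Row 2 already has 3, so (2,2) = 1.
1 is placed in row 4, leaving (4,2) = 3.
Row 1 now contains 2, so (1,1) = 1.
1 is placed in row 2; hence (2,1) = 2.
Filled in: 1 2 3 4 / 2 1 4 3 / 3 4 2 1 / 4 3 1 2.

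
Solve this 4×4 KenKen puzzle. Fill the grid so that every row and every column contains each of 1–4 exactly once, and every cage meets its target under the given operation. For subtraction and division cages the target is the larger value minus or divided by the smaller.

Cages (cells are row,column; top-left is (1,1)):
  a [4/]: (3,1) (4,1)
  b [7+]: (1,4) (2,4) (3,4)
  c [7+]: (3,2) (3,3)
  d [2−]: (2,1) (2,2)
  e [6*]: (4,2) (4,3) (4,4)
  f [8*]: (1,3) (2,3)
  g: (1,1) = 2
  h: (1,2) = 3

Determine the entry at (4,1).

Cage g is given, leaving (1,1) = 2.
Cage h is given, so (1,2) = 3.
Row 1 already has 2; hence (1,3) = 4.
Row 1 now contains 4, which forces (1,4) = 1.
Column 3 now contains 4, which forces (2,3) = 2.
Row 2 now contains 2, leaving (2,4) = 4.
Column 2 now contains 3, which forces (3,2) = 4.
Column 3 now contains 4, which forces (3,3) = 3.
Column 4 already has 4, leaving (3,4) = 2.
Column 3 already has 3, so (4,3) = 1.
2 is placed in column 4, which forces (4,4) = 3.
The two cells of cage d must have difference 2, which forces (2,1) = 3.
4 is placed in row 2; hence (2,2) = 1.
Row 3 now contains 4, which forces (3,1) = 1.
1 is placed in row 4, leaving (4,1) = 4.
1 is placed in row 4, which forces (4,2) = 2.
The full grid is 2 3 4 1 / 3 1 2 4 / 1 4 3 2 / 4 2 1 3.

4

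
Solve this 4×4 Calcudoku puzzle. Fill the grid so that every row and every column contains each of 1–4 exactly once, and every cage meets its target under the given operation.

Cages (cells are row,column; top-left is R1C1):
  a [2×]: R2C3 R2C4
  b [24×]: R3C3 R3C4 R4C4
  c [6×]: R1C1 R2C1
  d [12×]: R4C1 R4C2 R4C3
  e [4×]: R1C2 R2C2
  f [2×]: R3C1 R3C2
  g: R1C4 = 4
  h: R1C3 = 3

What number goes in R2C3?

H is a freebie, so R1C3 = 3.
Cage g is a single given cell; hence R1C4 = 4.
3 is placed in row 1, leaving R1C1 = 2.
Row 1 already has 4, leaving R1C2 = 1.
Cage c's pair has product 6; hence R2C1 = 3.
The two cells of cage e must have product 4, leaving R2C2 = 4.
Column 1 already has 2; hence R3C1 = 1.
Column 2 already has 1, so R3C2 = 2.
The 3 cells of cage b must have product 24, so R3C3 = 4.
2 is placed in row 3, leaving R3C4 = 3.
Column 1 now contains 1, which forces R4C1 = 4.
Column 2 now contains 4, so R4C2 = 3.
4 is placed in column 3, which forces R4C3 = 1.
Column 4 now contains 3, leaving R4C4 = 2.
1 is placed in column 3, which forces R2C3 = 2.
Column 4 already has 2; hence R2C4 = 1.
Completed grid: 2 1 3 4 / 3 4 2 1 / 1 2 4 3 / 4 3 1 2.

2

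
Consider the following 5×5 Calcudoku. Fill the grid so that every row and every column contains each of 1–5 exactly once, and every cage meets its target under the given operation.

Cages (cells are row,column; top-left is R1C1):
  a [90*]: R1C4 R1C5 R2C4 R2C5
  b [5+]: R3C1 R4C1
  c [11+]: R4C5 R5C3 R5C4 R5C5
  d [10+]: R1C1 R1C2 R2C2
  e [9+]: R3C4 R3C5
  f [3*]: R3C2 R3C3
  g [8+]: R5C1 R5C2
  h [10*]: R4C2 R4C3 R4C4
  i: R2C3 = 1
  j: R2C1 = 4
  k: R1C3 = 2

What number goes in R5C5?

Cage k is a single given cell, which forces R1C3 = 2.
J is a freebie, which forces R2C1 = 4.
I is a freebie, which forces R2C3 = 1.
Column 3 already has 1, so R3C3 = 3.
Column 3 already has 1, so R4C3 = 5.
5 is placed in column 3, leaving R5C3 = 4.
Cage b needs two cells with sum 5, so R3C1 = 2.
Row 3 now contains 3, leaving R3C2 = 1.
Cage b's pair has sum 5, leaving R4C1 = 3.
1 is placed in column 2; hence R4C2 = 2.
Row 4 now contains 2, so R4C4 = 1.
Row 4 already has 1, leaving R4C5 = 4.
Column 1 already has 3, which forces R5C1 = 5.
Row 5 already has 5, so R5C2 = 3.
Row 5 already has 3, so R5C4 = 2.
Row 5 already has 2, leaving R5C5 = 1.
Column 1 already has 5; hence R1C1 = 1.
Cage d needs sum 10, which forces R1C2 = 4.
The 4 cells of cage a must have product 90, leaving R1C4 = 5.
The 4 cells of cage a must have product 90, so R1C5 = 3.
Column 2 already has 3, which forces R2C2 = 5.
Column 4 now contains 2, leaving R2C4 = 3.
The 4 cells of cage a must have product 90; hence R2C5 = 2.
Cage e needs two cells with sum 9, so R3C4 = 4.
Column 5 now contains 4, which forces R3C5 = 5.
Filled in: 1 4 2 5 3 / 4 5 1 3 2 / 2 1 3 4 5 / 3 2 5 1 4 / 5 3 4 2 1.

1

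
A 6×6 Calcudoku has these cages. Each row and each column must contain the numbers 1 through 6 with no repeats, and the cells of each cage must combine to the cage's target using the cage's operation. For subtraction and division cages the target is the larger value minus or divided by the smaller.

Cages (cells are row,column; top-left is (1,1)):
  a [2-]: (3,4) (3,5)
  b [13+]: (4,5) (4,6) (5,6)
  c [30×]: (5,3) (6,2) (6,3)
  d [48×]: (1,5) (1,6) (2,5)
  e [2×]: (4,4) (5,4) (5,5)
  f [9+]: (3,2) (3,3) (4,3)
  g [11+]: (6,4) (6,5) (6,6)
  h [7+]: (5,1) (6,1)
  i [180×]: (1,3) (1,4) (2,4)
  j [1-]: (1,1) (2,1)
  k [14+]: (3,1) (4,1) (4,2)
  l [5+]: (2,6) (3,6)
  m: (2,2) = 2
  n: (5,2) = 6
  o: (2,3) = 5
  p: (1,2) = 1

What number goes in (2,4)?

Cage p is given; hence (1,2) = 1.
Cage i has product 180, which forces (1,3) = 6.
Cage i needs product 180, leaving (1,4) = 5.
M is a freebie; hence (2,2) = 2.
O is a freebie; hence (2,3) = 5.
Cage i has product 180, so (2,4) = 6.
Row 2 now contains 6, leaving (2,5) = 4.
The 3 cells of cage e must have product 2, leaving (4,4) = 1.
Cage n is a single given cell, so (5,2) = 6.
Cage e has product 2, so (5,4) = 2.
Cage e needs product 2, which forces (5,5) = 1.
Cage d has product 48; hence (1,5) = 3.
Cage d has product 48, which forces (1,6) = 4.
Column 6 already has 4, leaving (3,6) = 2.
Row 5 already has 1; hence (5,3) = 3.
Row 5 now contains 3; hence (5,6) = 5.
The 3 cells of cage c must have product 30; hence (6,2) = 5.
Cage c has product 30, which forces (6,3) = 2.
Row 6 already has 2, which forces (6,5) = 6.
Row 6 already has 6, so (6,6) = 1.
Row 1 already has 4, leaving (1,1) = 2.
Column 6 now contains 1, which forces (2,6) = 3.
Cage f needs sum 9, leaving (3,2) = 4.
The 3 cells of cage f must have sum 9, so (3,3) = 1.
Cage a needs two cells with difference 2, leaving (3,4) = 3.
Column 5 now contains 6, leaving (3,5) = 5.
Column 2 now contains 4; hence (4,2) = 3.
Column 3 already has 2, which forces (4,3) = 4.
5 is placed in column 5; hence (4,5) = 2.
Column 6 now contains 3, leaving (4,6) = 6.
5 is placed in row 5, so (5,1) = 4.
Cage h's pair has sum 7; hence (6,1) = 3.
Cage g needs sum 11, so (6,4) = 4.
Row 2 now contains 3; hence (2,1) = 1.
5 is placed in row 3, which forces (3,1) = 6.
6 is placed in row 4; hence (4,1) = 5.
Completed grid: 2 1 6 5 3 4 / 1 2 5 6 4 3 / 6 4 1 3 5 2 / 5 3 4 1 2 6 / 4 6 3 2 1 5 / 3 5 2 4 6 1.

6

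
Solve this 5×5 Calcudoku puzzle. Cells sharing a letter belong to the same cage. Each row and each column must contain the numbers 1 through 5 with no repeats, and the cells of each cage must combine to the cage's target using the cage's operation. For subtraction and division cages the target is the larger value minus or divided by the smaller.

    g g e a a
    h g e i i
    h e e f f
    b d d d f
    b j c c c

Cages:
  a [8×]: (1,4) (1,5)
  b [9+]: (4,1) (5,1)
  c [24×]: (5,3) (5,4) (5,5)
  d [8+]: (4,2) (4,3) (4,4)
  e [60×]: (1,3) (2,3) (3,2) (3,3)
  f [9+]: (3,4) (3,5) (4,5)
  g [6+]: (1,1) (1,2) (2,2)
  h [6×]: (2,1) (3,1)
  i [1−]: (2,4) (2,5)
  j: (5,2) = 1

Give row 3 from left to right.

2 4 3 5 1

Cage j is given; hence (5,2) = 1.
The 3 cells of cage g must have sum 6, leaving (1,1) = 1.
In row 1, 5 can only go at (1,3), so (1,3) = 5.
The only place for 3 in row 1 is (1,2).
3 is placed in column 2, leaving (2,2) = 2.
2 is placed in column 2, so (3,2) = 4.
Column 2 already has 4; hence (4,2) = 5.
Row 2 already has 2, leaving (2,1) = 3.
Row 2 already has 3, which forces (2,3) = 1.
Cage h needs two cells with product 6; hence (3,1) = 2.
1 is placed in column 3; hence (3,3) = 3.
Row 4 already has 5, which forces (4,1) = 4.
1 is placed in column 3; hence (4,3) = 2.
Row 4 now contains 2, leaving (4,4) = 1.
Row 4 now contains 1, leaving (4,5) = 3.
The two cells of cage b must have sum 9, which forces (5,1) = 5.
Column 3 already has 2, which forces (5,3) = 4.
4 is placed in row 5, so (5,5) = 2.
Cage a's pair has product 8; hence (1,4) = 2.
Column 5 now contains 2, which forces (1,5) = 4.
4 is placed in column 5, so (2,5) = 5.
1 is placed in column 4, which forces (3,4) = 5.
Cage f needs sum 9, so (3,5) = 1.
Row 5 already has 2, so (5,4) = 3.
Row 2 already has 5, which forces (2,4) = 4.
Filled in: 1 3 5 2 4 / 3 2 1 4 5 / 2 4 3 5 1 / 4 5 2 1 3 / 5 1 4 3 2.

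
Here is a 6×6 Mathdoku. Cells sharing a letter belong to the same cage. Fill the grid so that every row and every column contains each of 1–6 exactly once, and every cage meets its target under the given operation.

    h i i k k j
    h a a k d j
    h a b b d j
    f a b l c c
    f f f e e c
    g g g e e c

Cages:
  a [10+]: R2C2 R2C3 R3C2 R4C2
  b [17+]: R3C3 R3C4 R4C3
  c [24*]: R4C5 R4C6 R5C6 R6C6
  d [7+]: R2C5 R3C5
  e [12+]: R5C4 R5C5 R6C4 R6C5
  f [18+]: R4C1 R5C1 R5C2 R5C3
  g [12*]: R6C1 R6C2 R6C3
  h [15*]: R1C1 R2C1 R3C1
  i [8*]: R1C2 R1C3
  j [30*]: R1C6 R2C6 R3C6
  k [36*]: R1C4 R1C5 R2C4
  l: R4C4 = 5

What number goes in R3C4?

Cage b has sum 17; hence R3C3 = 5.
Cage b has sum 17, leaving R3C4 = 6.
Cage b needs sum 17; hence R4C3 = 6.
Cage l is given, so R4C4 = 5.
Row 1 needs a 1, and only R1C1 is open for it.
Cage h has product 15, leaving R2C1 = 5.
1 is placed in column 1, leaving R3C1 = 3.
Column 1 already has 3; hence R4C1 = 4.
5 is placed in column 1, which forces R5C1 = 6.
Row 5 now contains 6, which forces R5C2 = 5.
6 is placed in column 1, which forces R6C1 = 2.
Cage j has product 30, leaving R1C6 = 5.
Cage f has sum 18, so R5C3 = 3.
Cage g needs product 12; hence R6C2 = 6.
The 3 cells of cage g must have product 12, leaving R6C3 = 1.
Row 1 needs a 6, and only R1C5 is open for it.
Column 5 now contains 6, leaving R2C5 = 3.
3 is placed in row 2, leaving R2C6 = 6.
The two cells of cage d must have sum 7; hence R3C5 = 4.
Column 5 already has 4, leaving R6C5 = 5.
Cage k has product 36, leaving R1C4 = 3.
3 is placed in row 2; hence R2C4 = 2.
Cage j has product 30, leaving R3C6 = 1.
Cage a needs sum 10, leaving R4C2 = 3.
Row 4 now contains 3, so R4C6 = 2.
Column 4 now contains 2; hence R5C4 = 1.
Row 5 already has 1, leaving R5C5 = 2.
Column 6 now contains 2; hence R5C6 = 4.
Cage e needs sum 12; hence R6C4 = 4.
4 is placed in column 6, leaving R6C6 = 3.
Cage a has sum 10, so R2C2 = 1.
Row 2 now contains 2, leaving R2C3 = 4.
1 is placed in row 3, so R3C2 = 2.
Row 4 already has 2; hence R4C5 = 1.
Column 2 already has 2, which forces R1C2 = 4.
4 is placed in column 3, which forces R1C3 = 2.
The full grid is 1 4 2 3 6 5 / 5 1 4 2 3 6 / 3 2 5 6 4 1 / 4 3 6 5 1 2 / 6 5 3 1 2 4 / 2 6 1 4 5 3.

6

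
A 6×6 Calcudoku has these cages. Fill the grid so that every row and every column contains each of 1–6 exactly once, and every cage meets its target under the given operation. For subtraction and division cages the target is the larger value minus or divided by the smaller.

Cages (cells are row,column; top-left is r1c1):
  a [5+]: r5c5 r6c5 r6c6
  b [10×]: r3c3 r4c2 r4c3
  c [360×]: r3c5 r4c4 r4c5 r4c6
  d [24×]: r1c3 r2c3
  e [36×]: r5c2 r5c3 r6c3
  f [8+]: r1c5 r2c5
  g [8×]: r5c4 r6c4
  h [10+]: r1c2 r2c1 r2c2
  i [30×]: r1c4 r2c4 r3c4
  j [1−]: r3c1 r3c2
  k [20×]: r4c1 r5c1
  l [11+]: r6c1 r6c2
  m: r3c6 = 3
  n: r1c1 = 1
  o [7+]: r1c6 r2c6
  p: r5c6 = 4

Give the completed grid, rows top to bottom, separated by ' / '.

N is a freebie, which forces r1c1 = 1.
M is a freebie, so r3c6 = 3.
P is a freebie, which forces r5c6 = 4.
The two cells of cage k must have product 20; hence r4c1 = 4.
4 is placed in row 5; hence r5c1 = 5.
4 is placed in row 5, leaving r5c4 = 2.
2 is placed in row 5, so r5c5 = 1.
Column 1 now contains 5; hence r6c1 = 6.
Row 6 now contains 6, so r6c2 = 5.
The two cells of cage g must have product 8, which forces r6c4 = 4.
1 is placed in column 5, so r6c5 = 3.
Column 1 already has 6, which forces r3c1 = 2.
Cage j's pair has difference 1; hence r3c2 = 1.
Row 3 now contains 1, so r3c3 = 5.
Row 3 now contains 5, leaving r3c4 = 6.
6 is placed in row 3; hence r3c5 = 4.
Column 2 now contains 1, leaving r4c2 = 2.
Row 4 now contains 2, leaving r4c3 = 1.
3 is placed in row 6; hence r6c3 = 2.
Cage a has sum 5; hence r6c6 = 1.
The 3 cells of cage h must have sum 10; hence r1c2 = 3.
Column 4 already has 6, leaving r1c4 = 5.
5 is placed in row 1, which forces r1c6 = 2.
2 is placed in column 1, so r2c1 = 3.
Cage h has sum 10, so r2c2 = 4.
Row 2 now contains 4, which forces r2c3 = 6.
The 3 cells of cage i must have product 30, so r2c4 = 1.
6 is placed in row 2, which forces r2c5 = 2.
Column 6 now contains 2; hence r2c6 = 5.
The 4 cells of cage c must have product 360; hence r4c4 = 3.
Column 6 now contains 5, so r4c6 = 6.
Column 2 now contains 3, leaving r5c2 = 6.
Column 3 already has 6, so r5c3 = 3.
Column 3 already has 6, which forces r1c3 = 4.
Row 1 now contains 2, which forces r1c5 = 6.
Row 4 already has 6, so r4c5 = 5.

1 3 4 5 6 2 / 3 4 6 1 2 5 / 2 1 5 6 4 3 / 4 2 1 3 5 6 / 5 6 3 2 1 4 / 6 5 2 4 3 1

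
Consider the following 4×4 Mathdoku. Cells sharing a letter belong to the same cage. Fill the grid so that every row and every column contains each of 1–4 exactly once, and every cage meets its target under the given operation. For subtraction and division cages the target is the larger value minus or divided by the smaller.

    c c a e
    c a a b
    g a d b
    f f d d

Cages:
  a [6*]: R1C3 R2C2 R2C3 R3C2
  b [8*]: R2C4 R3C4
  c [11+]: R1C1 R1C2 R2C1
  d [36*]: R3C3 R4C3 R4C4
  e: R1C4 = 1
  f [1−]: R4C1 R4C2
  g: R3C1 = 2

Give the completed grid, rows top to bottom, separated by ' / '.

The 3 cells of cage c must have sum 11, which forces R1C1 = 3.
Cage c needs sum 11, leaving R1C2 = 4.
Cage e is a single given cell; hence R1C4 = 1.
Cage c has sum 11, which forces R2C1 = 4.
4 is placed in row 2, leaving R2C4 = 2.
Cage g is a single given cell; hence R3C1 = 2.
Cage d needs product 36, which forces R3C3 = 3.
Column 4 already has 2; hence R3C4 = 4.
Column 1 already has 2, leaving R4C1 = 1.
The 3 cells of cage d must have product 36, leaving R4C3 = 4.
The 3 cells of cage d must have product 36, so R4C4 = 3.
1 is placed in row 1, leaving R1C3 = 2.
The 4 cells of cage a must have product 6, leaving R2C2 = 3.
Column 3 now contains 3; hence R2C3 = 1.
3 is placed in row 3, leaving R3C2 = 1.
Row 4 now contains 3; hence R4C2 = 2.

3 4 2 1 / 4 3 1 2 / 2 1 3 4 / 1 2 4 3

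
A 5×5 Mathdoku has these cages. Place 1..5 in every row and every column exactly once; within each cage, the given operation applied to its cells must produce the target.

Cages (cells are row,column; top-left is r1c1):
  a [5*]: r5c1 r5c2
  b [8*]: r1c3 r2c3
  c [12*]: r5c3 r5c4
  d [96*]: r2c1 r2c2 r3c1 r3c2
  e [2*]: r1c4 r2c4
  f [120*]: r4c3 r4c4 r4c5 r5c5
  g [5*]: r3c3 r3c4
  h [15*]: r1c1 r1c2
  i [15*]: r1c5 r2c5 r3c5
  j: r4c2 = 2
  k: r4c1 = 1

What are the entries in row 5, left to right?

Cage k is given, so r4c1 = 1.
J is a freebie, which forces r4c2 = 2.
1 is placed in column 1, which forces r5c1 = 5.
Row 5 already has 5, so r5c2 = 1.
5 is placed in column 1, so r1c1 = 3.
Cage h's pair has product 15, so r1c2 = 5.
Row 1 now contains 5; hence r1c5 = 1.
Cage f has product 120, which forces r5c5 = 2.
1 is placed in row 1, so r1c4 = 2.
Cage e needs two cells with product 2, so r2c4 = 1.
Column 4 now contains 1; hence r3c4 = 5.
Row 3 now contains 5, which forces r3c5 = 3.
2 is placed in row 1, leaving r1c3 = 4.
Cage d has product 96, which forces r2c1 = 4.
Cage d needs product 96, so r2c2 = 3.
Cage b's pair has product 8, so r2c3 = 2.
Column 5 now contains 3, so r2c5 = 5.
The 4 cells of cage d must have product 96; hence r3c1 = 2.
Row 3 already has 3; hence r3c2 = 4.
Row 3 now contains 5, leaving r3c3 = 1.
5 is placed in column 5, leaving r4c5 = 4.
Column 3 already has 4, leaving r5c3 = 3.
3 is placed in row 5; hence r5c4 = 4.
3 is placed in column 3, leaving r4c3 = 5.
Row 4 now contains 4, which forces r4c4 = 3.
Completed grid: 3 5 4 2 1 / 4 3 2 1 5 / 2 4 1 5 3 / 1 2 5 3 4 / 5 1 3 4 2.

5 1 3 4 2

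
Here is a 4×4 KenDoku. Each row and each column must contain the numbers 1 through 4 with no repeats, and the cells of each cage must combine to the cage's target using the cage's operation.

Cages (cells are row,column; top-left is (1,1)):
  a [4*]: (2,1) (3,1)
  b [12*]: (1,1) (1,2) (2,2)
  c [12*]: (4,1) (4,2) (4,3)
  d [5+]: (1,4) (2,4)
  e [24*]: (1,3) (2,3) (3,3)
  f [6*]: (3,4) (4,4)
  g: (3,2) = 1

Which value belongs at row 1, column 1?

2

G is a freebie, leaving (3,2) = 1.
Cage a's pair has product 4, so (2,1) = 1.
Row 3 already has 1, which forces (3,1) = 4.
4 is placed in column 1, leaving (4,1) = 3.
Row 4 already has 3, so (4,2) = 4.
Row 4 already has 4; hence (4,3) = 1.
Row 4 already has 3, leaving (4,4) = 2.
Column 1 now contains 1; hence (1,1) = 2.
Column 2 now contains 4, leaving (1,2) = 3.
3 is placed in row 1; hence (1,3) = 4.
Cage d needs two cells with sum 5, leaving (1,4) = 1.
Cage b needs product 12; hence (2,2) = 2.
2 is placed in row 2, leaving (2,3) = 3.
Cage d's pair has sum 5; hence (2,4) = 4.
3 is placed in column 3; hence (3,3) = 2.
Column 4 now contains 2, which forces (3,4) = 3.
Completed grid: 2 3 4 1 / 1 2 3 4 / 4 1 2 3 / 3 4 1 2.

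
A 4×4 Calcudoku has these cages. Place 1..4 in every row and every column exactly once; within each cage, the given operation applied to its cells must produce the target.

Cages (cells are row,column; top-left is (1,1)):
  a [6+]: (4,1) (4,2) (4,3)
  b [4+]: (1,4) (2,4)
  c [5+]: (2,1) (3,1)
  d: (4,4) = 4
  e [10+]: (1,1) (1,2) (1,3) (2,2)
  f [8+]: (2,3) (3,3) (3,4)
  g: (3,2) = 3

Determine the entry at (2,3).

2

Cage g is a single given cell, leaving (3,2) = 3.
D is a freebie, so (4,4) = 4.
Cage f needs sum 8, leaving (3,3) = 4.
Column 4 needs a 2, and only (3,4) is open for it.
Cage c's pair has sum 5, which forces (2,1) = 4.
The 3 cells of cage f must have sum 8, which forces (2,3) = 2.
Row 3 already has 2, which forces (3,1) = 1.
Cage e has sum 10, so (1,1) = 2.
The 4 cells of cage e must have sum 10, leaving (1,2) = 4.
Cage e has sum 10; hence (1,3) = 3.
Row 1 already has 3, which forces (1,4) = 1.
Row 2 now contains 2, which forces (2,2) = 1.
1 is placed in column 4, which forces (2,4) = 3.
2 is placed in column 1; hence (4,1) = 3.
1 is placed in column 2; hence (4,2) = 2.
3 is placed in column 3; hence (4,3) = 1.
Filled in: 2 4 3 1 / 4 1 2 3 / 1 3 4 2 / 3 2 1 4.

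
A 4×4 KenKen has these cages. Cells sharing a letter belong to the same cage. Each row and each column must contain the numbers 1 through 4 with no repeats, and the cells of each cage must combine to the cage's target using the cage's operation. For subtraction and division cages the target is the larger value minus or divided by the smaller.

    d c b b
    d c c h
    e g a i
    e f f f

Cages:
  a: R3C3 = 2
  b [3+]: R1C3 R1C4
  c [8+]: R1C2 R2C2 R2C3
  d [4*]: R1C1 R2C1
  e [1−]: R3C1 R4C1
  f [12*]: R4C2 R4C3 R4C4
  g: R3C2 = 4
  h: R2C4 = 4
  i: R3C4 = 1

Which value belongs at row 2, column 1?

H is a freebie, leaving R2C4 = 4.
G is a freebie, so R3C2 = 4.
Cage a is a single given cell, so R3C3 = 2.
Cage i is given, so R3C4 = 1.
1 is placed in column 4; hence R4C4 = 3.
Cage d needs two cells with product 4; hence R1C1 = 4.
The 3 cells of cage c must have sum 8, which forces R1C2 = 3.
2 is placed in column 3, which forces R1C3 = 1.
1 is placed in column 4, so R1C4 = 2.
4 is placed in row 2; hence R2C1 = 1.
The 3 cells of cage c must have sum 8, so R2C2 = 2.
The 3 cells of cage c must have sum 8, leaving R2C3 = 3.
Row 3 now contains 1, which forces R3C1 = 3.
Column 1 now contains 4, leaving R4C1 = 2.
Row 4 already has 3; hence R4C2 = 1.
The 3 cells of cage f must have product 12, which forces R4C3 = 4.
Filled in: 4 3 1 2 / 1 2 3 4 / 3 4 2 1 / 2 1 4 3.

1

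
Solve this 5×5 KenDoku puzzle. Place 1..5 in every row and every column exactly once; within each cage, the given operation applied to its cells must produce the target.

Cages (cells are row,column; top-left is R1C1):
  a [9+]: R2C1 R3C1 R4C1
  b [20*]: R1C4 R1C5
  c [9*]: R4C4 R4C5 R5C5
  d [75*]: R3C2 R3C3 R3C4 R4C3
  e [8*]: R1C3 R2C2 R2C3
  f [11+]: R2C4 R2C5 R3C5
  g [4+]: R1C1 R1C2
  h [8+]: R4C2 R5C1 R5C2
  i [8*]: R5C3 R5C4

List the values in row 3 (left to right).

The 4 cells of cage d must have product 75, so R4C3 = 5.
Cage c needs product 9, which forces R4C4 = 3.
Cage c has product 9, leaving R4C5 = 1.
The 3 cells of cage c must have product 9, which forces R5C5 = 3.
Cage h has sum 8; hence R4C2 = 2.
Row 4 now contains 2, so R4C1 = 4.
Row 1 needs a 2, and only R1C3 is open for it.
2 is placed in column 3; hence R5C3 = 4.
Cage i's pair has product 8, leaving R5C4 = 2.
Cage e has product 8, which forces R2C2 = 4.
4 is placed in column 3, so R2C3 = 1.
Row 2 already has 4, which forces R2C4 = 5.
5 is placed in row 2, so R2C5 = 2.
1 is placed in column 3, which forces R3C3 = 3.
5 is placed in column 4, which forces R3C4 = 1.
5 is placed in column 4, so R1C4 = 4.
Cage b's pair has product 20; hence R1C5 = 5.
2 is placed in row 2, leaving R2C1 = 3.
Row 3 now contains 3, leaving R3C1 = 2.
Row 3 now contains 1, which forces R3C2 = 5.
Cage f has sum 11, leaving R3C5 = 4.
Column 2 already has 5; hence R5C2 = 1.
Column 1 already has 3, which forces R1C1 = 1.
Column 2 already has 1, leaving R1C2 = 3.
1 is placed in row 5, leaving R5C1 = 5.
Filled in: 1 3 2 4 5 / 3 4 1 5 2 / 2 5 3 1 4 / 4 2 5 3 1 / 5 1 4 2 3.

2 5 3 1 4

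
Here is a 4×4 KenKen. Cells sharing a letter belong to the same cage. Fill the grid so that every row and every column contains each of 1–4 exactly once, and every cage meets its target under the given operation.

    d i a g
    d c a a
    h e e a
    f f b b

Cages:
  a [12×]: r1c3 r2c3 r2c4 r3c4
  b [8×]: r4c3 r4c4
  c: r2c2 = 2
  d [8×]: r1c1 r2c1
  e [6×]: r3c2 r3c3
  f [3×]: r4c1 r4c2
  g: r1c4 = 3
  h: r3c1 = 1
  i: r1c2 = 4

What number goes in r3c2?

Cage i is a single given cell, so r1c2 = 4.
G is a freebie, leaving r1c4 = 3.
C is a freebie, so r2c2 = 2.
Cage h is a single given cell, so r3c1 = 1.
2 is placed in column 2, which forces r3c2 = 3.
Row 3 now contains 3, which forces r3c3 = 2.
2 is placed in row 3, so r3c4 = 4.
1 is placed in column 1, so r4c1 = 3.
Column 2 already has 3; hence r4c2 = 1.
Column 3 now contains 2, so r4c3 = 4.
4 is placed in column 4, leaving r4c4 = 2.
Row 1 now contains 4, which forces r1c1 = 2.
Column 3 now contains 2, which forces r1c3 = 1.
Row 2 now contains 2, so r2c1 = 4.
Cage a has product 12, which forces r2c3 = 3.
4 is placed in column 4, leaving r2c4 = 1.
Filled in: 2 4 1 3 / 4 2 3 1 / 1 3 2 4 / 3 1 4 2.

3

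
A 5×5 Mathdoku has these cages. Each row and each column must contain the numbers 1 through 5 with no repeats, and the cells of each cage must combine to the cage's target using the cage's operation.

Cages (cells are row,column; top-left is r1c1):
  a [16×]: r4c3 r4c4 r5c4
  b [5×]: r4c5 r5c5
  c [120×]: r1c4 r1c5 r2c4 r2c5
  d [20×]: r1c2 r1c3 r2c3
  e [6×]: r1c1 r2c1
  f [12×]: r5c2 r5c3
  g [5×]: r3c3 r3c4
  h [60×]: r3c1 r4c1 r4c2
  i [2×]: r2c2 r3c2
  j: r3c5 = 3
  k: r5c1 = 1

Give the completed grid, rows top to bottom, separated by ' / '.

Cage j is a single given cell, leaving r3c5 = 3.
Cage k is given, so r5c1 = 1.
Row 5 now contains 1, leaving r5c5 = 5.
5 is placed in column 5, so r4c5 = 1.
Cage a needs product 16, which forces r4c3 = 2.
Row 4 now contains 1, leaving r4c4 = 4.
Cage a needs product 16, leaving r5c4 = 2.
Cage h has product 60, which forces r3c1 = 4.
Row 3 needs a 2, and only r3c2 is open for it.
Column 2 already has 2; hence r2c2 = 1.
Cage d needs product 20, so r1c3 = 1.
Column 3 now contains 1, which forces r3c3 = 5.
5 is placed in row 3, leaving r3c4 = 1.
Cage d has product 20, so r1c2 = 5.
Row 1 already has 5, leaving r1c4 = 3.
5 is placed in column 3, which forces r2c3 = 4.
Column 4 now contains 3, so r2c4 = 5.
Row 2 now contains 4; hence r2c5 = 2.
Column 2 already has 5, leaving r4c2 = 3.
Column 2 already has 3, leaving r5c2 = 4.
Column 3 already has 4, leaving r5c3 = 3.
Row 1 already has 3, leaving r1c1 = 2.
2 is placed in column 5, so r1c5 = 4.
Row 2 now contains 2, leaving r2c1 = 3.
Row 4 now contains 3; hence r4c1 = 5.

2 5 1 3 4 / 3 1 4 5 2 / 4 2 5 1 3 / 5 3 2 4 1 / 1 4 3 2 5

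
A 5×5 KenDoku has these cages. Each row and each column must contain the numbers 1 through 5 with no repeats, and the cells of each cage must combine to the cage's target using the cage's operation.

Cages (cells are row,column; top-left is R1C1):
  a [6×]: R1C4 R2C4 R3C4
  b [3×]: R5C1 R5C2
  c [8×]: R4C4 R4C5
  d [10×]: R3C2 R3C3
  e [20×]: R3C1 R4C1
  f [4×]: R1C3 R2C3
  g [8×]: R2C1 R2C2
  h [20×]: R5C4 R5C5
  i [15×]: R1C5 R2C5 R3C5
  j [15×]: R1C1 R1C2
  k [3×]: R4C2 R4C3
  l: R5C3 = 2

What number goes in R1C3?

Cage l is given, which forces R5C3 = 2.
Cage d needs two cells with product 10; hence R3C2 = 2.
2 is placed in column 3, so R3C3 = 5.
Cage g needs two cells with product 8, which forces R2C1 = 2.
2 is placed in column 2; hence R2C2 = 4.
Row 2 now contains 4, leaving R2C3 = 1.
Row 2 already has 1, leaving R2C4 = 3.
Row 2 already has 3, which forces R2C5 = 5.
Row 3 now contains 5, so R3C1 = 4.
Column 4 already has 3, so R3C4 = 1.
1 is placed in row 3, so R3C5 = 3.
Cage e's pair has product 20, so R4C1 = 5.
Column 3 now contains 1, so R4C3 = 3.
Column 5 already has 5; hence R5C5 = 4.
Column 1 already has 5; hence R1C1 = 3.
Cage j's pair has product 15, leaving R1C2 = 5.
Column 3 now contains 1; hence R1C3 = 4.
Column 4 now contains 1, so R1C4 = 2.
3 is placed in column 5; hence R1C5 = 1.
Row 4 already has 3, so R4C2 = 1.
The two cells of cage c must have product 8, so R4C4 = 4.
Column 5 now contains 4, leaving R4C5 = 2.
3 is placed in column 1, which forces R5C1 = 1.
1 is placed in column 2, which forces R5C2 = 3.
4 is placed in row 5, so R5C4 = 5.
Filled in: 3 5 4 2 1 / 2 4 1 3 5 / 4 2 5 1 3 / 5 1 3 4 2 / 1 3 2 5 4.

4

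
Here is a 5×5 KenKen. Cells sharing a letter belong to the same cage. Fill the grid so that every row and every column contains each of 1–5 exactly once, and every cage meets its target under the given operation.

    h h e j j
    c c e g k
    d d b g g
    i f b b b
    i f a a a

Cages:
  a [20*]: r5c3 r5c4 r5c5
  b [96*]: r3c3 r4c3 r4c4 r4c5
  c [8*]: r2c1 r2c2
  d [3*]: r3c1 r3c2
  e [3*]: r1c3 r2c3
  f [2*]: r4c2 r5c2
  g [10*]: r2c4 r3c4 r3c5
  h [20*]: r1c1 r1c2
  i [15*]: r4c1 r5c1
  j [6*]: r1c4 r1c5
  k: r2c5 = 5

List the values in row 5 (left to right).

3 2 5 4 1

K is a freebie, so r2c5 = 5.
Cage b needs product 96, so r3c3 = 4.
The 3 cells of cage g must have product 10, so r3c4 = 5.
Cage a needs product 20, so r5c3 = 5.
The two cells of cage i must have product 15, which forces r4c1 = 5.
Row 5 now contains 5; hence r5c1 = 3.
Column 1 now contains 5, which forces r1c1 = 4.
The two cells of cage h must have product 20, which forces r1c2 = 5.
Column 1 already has 4; hence r2c1 = 2.
2 is placed in row 2, so r2c2 = 4.
2 is placed in row 2, so r2c4 = 1.
3 is placed in column 1, so r3c1 = 1.
Cage d's pair has product 3, leaving r3c2 = 3.
1 is placed in row 3; hence r3c5 = 2.
Column 4 now contains 1; hence r5c4 = 4.
Row 5 already has 4, leaving r5c5 = 1.
Cage e's pair has product 3, so r1c3 = 1.
Cage j's pair has product 6, leaving r1c4 = 2.
2 is placed in column 5, leaving r1c5 = 3.
Row 2 already has 1, which forces r2c3 = 3.
Cage f needs two cells with product 2, so r4c2 = 1.
Column 3 now contains 3, leaving r4c3 = 2.
Column 4 now contains 2, which forces r4c4 = 3.
The 4 cells of cage b must have product 96, leaving r4c5 = 4.
Row 5 already has 1, leaving r5c2 = 2.
Completed grid: 4 5 1 2 3 / 2 4 3 1 5 / 1 3 4 5 2 / 5 1 2 3 4 / 3 2 5 4 1.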